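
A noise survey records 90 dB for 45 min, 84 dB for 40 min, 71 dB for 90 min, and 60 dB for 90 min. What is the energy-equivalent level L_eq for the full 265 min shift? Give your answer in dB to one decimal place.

83.3 dB

The energy average is taken in the linear domain: L_eq = 10·log₁₀[(Σ tᵢ·10^(Lᵢ/10))/T], T = 265 min.
Σ tᵢ·10^(Lᵢ/10) = 45·10^(90/10) + 40·10^(84/10) + 90·10^(71/10) + 90·10^(60/10) = 5.627e+10.
L_eq = 10·log₁₀(5.627e+10/265) = 83.27 dB.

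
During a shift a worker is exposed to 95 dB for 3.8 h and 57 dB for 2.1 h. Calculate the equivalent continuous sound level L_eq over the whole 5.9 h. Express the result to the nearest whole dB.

L_eq = 10·log₁₀[(1/T)·Σ tᵢ·10^(Lᵢ/10)] with T = 5.9 h.
Σ tᵢ·10^(Lᵢ/10) = 3.8·10^(95/10) + 2.1·10^(57/10) = 1.202e+10.
L_eq = 10·log₁₀(1.202e+10/5.9) = 93.09 dB.

93 dB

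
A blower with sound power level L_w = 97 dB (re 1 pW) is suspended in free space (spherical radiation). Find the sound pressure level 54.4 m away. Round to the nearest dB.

Free-field spherical radiation: L_p = L_w − 10·log₁₀(4π·r²), r = 54.4 m.
4π·r² = 3.719e+04 m², 10·log₁₀ of that is 45.704 dB.
L_p = 97 − 45.704 = 51.30 dB.

51 dB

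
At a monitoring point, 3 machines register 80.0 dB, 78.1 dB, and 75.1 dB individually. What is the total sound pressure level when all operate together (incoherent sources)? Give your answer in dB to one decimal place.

82.9 dB

For uncorrelated sources the intensities add, so convert each level to linear form, sum, and take 10·log₁₀ of the total.
Σ 10^(L/10) = 10^(80.0/10) + 10^(78.1/10) + 10^(75.1/10) = 1.969e+08.
L_total = 10·log₁₀(1.969e+08) = 82.94 dB.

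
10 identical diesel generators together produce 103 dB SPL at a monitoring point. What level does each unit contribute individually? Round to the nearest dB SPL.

10 equal contributions raise the level by 10·log₁₀ 10 = 10.000 dB, so each unit alone gives 103 − 10.000.

93 dB SPL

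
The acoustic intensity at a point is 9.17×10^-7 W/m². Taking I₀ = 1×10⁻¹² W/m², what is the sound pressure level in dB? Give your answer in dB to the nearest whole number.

60 dB

L = 10·log₁₀(I/I₀) = 10·log₁₀(9.17×10^-7/10⁻¹²) = 10·log₁₀(9.17×10^5).
L = 10·(0.9624 + 5) = 59.62 dB.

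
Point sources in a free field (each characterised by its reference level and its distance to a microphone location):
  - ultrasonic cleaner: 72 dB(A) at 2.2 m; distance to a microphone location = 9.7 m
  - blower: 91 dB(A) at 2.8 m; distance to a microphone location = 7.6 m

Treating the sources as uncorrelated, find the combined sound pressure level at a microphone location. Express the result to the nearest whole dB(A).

82 dB(A)

First find each source's level at the receiver (point-source: −20·log₁₀(r/r_ref)), then combine on an intensity basis.
ultrasonic cleaner: 72 − 20·log₁₀(9.7/2.2) = 72 − 12.89 = 59.11 dB(A).
blower: 91 − 20·log₁₀(7.6/2.8) = 91 − 8.67 = 82.33 dB(A).
Σ 10^(L/10) = 1.717e+08 → L_total = 10·log₁₀(1.717e+08) = 82.35 dB(A).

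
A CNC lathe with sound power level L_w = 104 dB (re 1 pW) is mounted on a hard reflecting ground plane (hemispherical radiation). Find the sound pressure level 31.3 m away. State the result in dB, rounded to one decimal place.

L_p = L_w − 10·log₁₀(2π·r²) with r = 31.3 m.
2π·r² = 6156 m², 10·log₁₀ of that is 37.893 dB.
L_p = 104 − 37.893 = 66.11 dB.

66.1 dB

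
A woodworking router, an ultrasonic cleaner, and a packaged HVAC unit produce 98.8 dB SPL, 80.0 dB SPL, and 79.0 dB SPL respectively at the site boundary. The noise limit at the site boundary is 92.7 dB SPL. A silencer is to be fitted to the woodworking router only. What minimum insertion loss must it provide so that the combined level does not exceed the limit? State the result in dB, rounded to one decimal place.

The untreated sources together contribute 10^(80.0/10) + 10^(79.0/10) = 1.794e+08, i.e. 82.54 dB SPL.
To meet 92.7 dB SPL overall, the treated woodworking router may contribute at most 10^(92.7/10) − 1.794e+08 = 1.683e+09, i.e. 92.26 dB SPL.
So the woodworking router must be reduced from 98.8 to 92.26 dB SPL: IL = 6.54 dB.

6.5 dB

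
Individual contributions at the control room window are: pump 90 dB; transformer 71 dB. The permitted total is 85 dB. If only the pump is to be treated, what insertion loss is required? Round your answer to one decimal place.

5.2 dB

Fixed contribution from the other source: Σ 10^(L/10) = 10^(71/10) = 1.259e+07 (71.00 dB).
The limit corresponds to 10^(85/10) = 3.162e+08; subtracting the fixed part leaves 3.036e+08 for the pump, i.e. 84.82 dB.
Required insertion loss = 90 − 84.82 = 5.18 dB.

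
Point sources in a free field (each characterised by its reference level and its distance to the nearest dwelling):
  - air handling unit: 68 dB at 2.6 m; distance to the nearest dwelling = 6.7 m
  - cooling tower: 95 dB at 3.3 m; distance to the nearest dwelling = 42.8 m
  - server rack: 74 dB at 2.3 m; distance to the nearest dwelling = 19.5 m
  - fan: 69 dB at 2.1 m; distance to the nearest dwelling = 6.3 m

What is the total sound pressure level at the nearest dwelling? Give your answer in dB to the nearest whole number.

73 dB

Apply inverse-square spreading to bring every level to the receiver, then sum 10^(L/10).
air handling unit: 68 − 20·log₁₀(6.7/2.6) = 68 − 8.22 = 59.78 dB.
cooling tower: 95 − 20·log₁₀(42.8/3.3) = 95 − 22.26 = 72.74 dB.
server rack: 74 − 20·log₁₀(19.5/2.3) = 74 − 18.57 = 55.43 dB.
fan: 69 − 20·log₁₀(6.3/2.1) = 69 − 9.54 = 59.46 dB.
Σ 10^(L/10) = 2.098e+07 → L_total = 10·log₁₀(2.098e+07) = 73.22 dB.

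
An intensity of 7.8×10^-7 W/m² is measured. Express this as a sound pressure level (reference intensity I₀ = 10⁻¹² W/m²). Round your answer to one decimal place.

L = 10·log₁₀(I/I₀) = 10·log₁₀(7.8×10^-7/10⁻¹²) = 10·log₁₀(7.8×10^5).
L = 10·(0.8921 + 5) = 58.92 dB.

58.9 dB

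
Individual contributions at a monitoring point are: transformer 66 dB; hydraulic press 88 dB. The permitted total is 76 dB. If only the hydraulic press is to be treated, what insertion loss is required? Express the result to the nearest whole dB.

Fixed contribution from the other source: Σ 10^(L/10) = 10^(66/10) = 3.981e+06 (66.00 dB).
The limit corresponds to 10^(76/10) = 3.981e+07; subtracting the fixed part leaves 3.583e+07 for the hydraulic press, i.e. 75.54 dB.
Required insertion loss = 88 − 75.54 = 12.46 dB.

12 dB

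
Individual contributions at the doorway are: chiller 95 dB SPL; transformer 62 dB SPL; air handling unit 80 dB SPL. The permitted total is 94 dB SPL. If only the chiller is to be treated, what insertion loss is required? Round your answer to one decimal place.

1.2 dB

The untreated sources together contribute 10^(62/10) + 10^(80/10) = 1.016e+08, i.e. 80.07 dB SPL.
The limit corresponds to 10^(94/10) = 2.512e+09; subtracting the fixed part leaves 2.410e+09 for the chiller, i.e. 93.82 dB SPL.
So the chiller must be reduced from 95 to 93.82 dB SPL: IL = 1.18 dB.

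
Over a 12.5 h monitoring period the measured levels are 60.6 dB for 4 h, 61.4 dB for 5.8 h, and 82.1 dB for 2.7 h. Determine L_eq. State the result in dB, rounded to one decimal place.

Weight each interval's intensity by its duration and average over T = 12.5 h:
Σ tᵢ·10^(Lᵢ/10) = 4·10^(60.6/10) + 5.8·10^(61.4/10) + 2.7·10^(82.1/10) = 4.505e+08.
L_eq = 10·log₁₀(4.505e+08/12.5) = 75.57 dB.

75.6 dB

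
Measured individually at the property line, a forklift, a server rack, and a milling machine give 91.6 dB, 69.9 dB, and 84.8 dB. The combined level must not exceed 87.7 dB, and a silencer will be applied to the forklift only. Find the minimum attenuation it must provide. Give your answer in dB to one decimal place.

The untreated sources together contribute 10^(69.9/10) + 10^(84.8/10) = 3.118e+08, i.e. 84.94 dB.
To meet 87.7 dB overall, the treated forklift may contribute at most 10^(87.7/10) − 3.118e+08 = 2.771e+08, i.e. 84.43 dB.
So the forklift must be reduced from 91.6 to 84.43 dB: IL = 7.17 dB.

7.2 dB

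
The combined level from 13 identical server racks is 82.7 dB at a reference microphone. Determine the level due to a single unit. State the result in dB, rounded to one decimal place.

Dividing the total intensity by 13 lowers the level by 10·log₁₀ 13 = 11.139 dB: L₁ = 82.7 − 11.139.

71.6 dB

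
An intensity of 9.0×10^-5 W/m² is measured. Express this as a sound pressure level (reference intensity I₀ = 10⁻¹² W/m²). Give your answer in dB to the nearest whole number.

Dividing by I₀ shifts the exponent by 12: I/I₀ = 9.0×10^7.
L = 10·(0.9542 + 7) = 79.54 dB.

80 dB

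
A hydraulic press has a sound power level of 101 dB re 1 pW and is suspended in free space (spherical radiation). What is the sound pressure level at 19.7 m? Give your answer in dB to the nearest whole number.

64 dB

L_p = L_w − 10·log₁₀(4π·r²) with r = 19.7 m.
4π·r² = 4877 m², 10·log₁₀ of that is 36.881 dB.
L_p = 101 − 36.881 = 64.12 dB.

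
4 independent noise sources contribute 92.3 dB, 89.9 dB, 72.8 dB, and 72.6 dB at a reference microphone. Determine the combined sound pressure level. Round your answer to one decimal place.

For uncorrelated sources the intensities add, so convert each level to linear form, sum, and take 10·log₁₀ of the total.
Σ 10^(L/10) = 10^(92.3/10) + 10^(89.9/10) + 10^(72.8/10) + 10^(72.6/10) = 2.713e+09.
L_total = 10·log₁₀(2.713e+09) = 94.33 dB.

94.3 dB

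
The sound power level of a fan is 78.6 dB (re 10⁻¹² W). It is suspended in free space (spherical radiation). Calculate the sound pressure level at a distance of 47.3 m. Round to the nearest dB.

34 dB

Free-field spherical radiation: L_p = L_w − 10·log₁₀(4π·r²), r = 47.3 m.
4π·r² = 2.811e+04 m², 10·log₁₀ of that is 44.489 dB.
L_p = 78.6 − 44.489 = 34.11 dB.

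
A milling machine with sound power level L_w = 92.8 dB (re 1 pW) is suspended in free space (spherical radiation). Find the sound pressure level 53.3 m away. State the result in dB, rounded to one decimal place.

47.3 dB

Free-field spherical radiation: L_p = L_w − 10·log₁₀(4π·r²), r = 53.3 m.
4π·r² = 3.57e+04 m², 10·log₁₀ of that is 45.527 dB.
L_p = 92.8 − 45.527 = 47.27 dB.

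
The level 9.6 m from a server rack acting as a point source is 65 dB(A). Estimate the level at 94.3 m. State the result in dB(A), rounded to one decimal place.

45.2 dB(A)

For a point source, L₂ = L₁ − 20·log₁₀(r₂/r₁).
L₂ = 65 − 20·log₁₀(94.3/9.6) = 65 − 19.845 = 45.16 dB(A).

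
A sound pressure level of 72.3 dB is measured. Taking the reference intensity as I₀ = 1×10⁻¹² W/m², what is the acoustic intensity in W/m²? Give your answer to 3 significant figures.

L = 10·log₁₀(I/I₀) ⇒ I = I₀·10^(L/10) = 10⁻¹² × 10^7.23.

1.70e-05 W/m²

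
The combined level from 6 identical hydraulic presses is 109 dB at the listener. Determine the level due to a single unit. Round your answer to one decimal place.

6 equal contributions raise the level by 10·log₁₀ 6 = 7.782 dB, so each unit alone gives 109 − 7.782.

101.2 dB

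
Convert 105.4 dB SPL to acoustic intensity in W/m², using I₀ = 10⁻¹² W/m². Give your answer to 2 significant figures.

L = 10·log₁₀(I/I₀) ⇒ I = I₀·10^(L/10) = 10⁻¹² × 10^10.54.

0.035 W/m²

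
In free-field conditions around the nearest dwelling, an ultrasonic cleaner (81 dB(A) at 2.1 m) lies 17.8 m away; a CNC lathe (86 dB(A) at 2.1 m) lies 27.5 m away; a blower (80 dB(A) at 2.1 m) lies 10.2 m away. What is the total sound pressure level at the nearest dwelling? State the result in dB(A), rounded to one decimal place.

Apply inverse-square spreading to bring every level to the receiver, then sum 10^(L/10).
ultrasonic cleaner: 81 − 20·log₁₀(17.8/2.1) = 81 − 18.56 = 62.44 dB(A).
CNC lathe: 86 − 20·log₁₀(27.5/2.1) = 86 − 22.34 = 63.66 dB(A).
blower: 80 − 20·log₁₀(10.2/2.1) = 80 − 13.73 = 66.27 dB(A).
Σ 10^(L/10) = 8.313e+06 → L_total = 10·log₁₀(8.313e+06) = 69.20 dB(A).

69.2 dB(A)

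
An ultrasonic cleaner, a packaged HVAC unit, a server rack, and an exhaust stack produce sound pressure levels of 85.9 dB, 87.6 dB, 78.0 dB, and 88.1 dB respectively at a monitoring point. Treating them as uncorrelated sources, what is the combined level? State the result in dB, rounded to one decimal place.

92.2 dB

For uncorrelated sources the intensities add, so convert each level to linear form, sum, and take 10·log₁₀ of the total.
Σ 10^(L/10) = 10^(85.9/10) + 10^(87.6/10) + 10^(78.0/10) + 10^(88.1/10) = 1.673e+09.
L_total = 10·log₁₀(1.673e+09) = 92.24 dB.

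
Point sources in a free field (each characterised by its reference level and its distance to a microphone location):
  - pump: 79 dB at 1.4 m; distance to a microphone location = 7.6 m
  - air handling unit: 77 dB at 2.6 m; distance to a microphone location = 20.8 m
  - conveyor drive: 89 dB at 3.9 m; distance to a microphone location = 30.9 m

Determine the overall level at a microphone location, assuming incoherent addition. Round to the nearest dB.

72 dB

Apply inverse-square spreading to bring every level to the receiver, then sum 10^(L/10).
pump: 79 − 20·log₁₀(7.6/1.4) = 79 − 14.69 = 64.31 dB.
air handling unit: 77 − 20·log₁₀(20.8/2.6) = 77 − 18.06 = 58.94 dB.
conveyor drive: 89 − 20·log₁₀(30.9/3.9) = 89 − 17.98 = 71.02 dB.
Σ 10^(L/10) = 1.613e+07 → L_total = 10·log₁₀(1.613e+07) = 72.08 dB.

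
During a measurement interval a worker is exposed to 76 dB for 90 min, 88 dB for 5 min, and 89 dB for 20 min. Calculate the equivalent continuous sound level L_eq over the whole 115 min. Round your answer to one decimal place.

82.9 dB

The energy average is taken in the linear domain: L_eq = 10·log₁₀[(Σ tᵢ·10^(Lᵢ/10))/T], T = 115 min.
Σ tᵢ·10^(Lᵢ/10) = 90·10^(76/10) + 5·10^(88/10) + 20·10^(89/10) = 2.262e+10.
L_eq = 10·log₁₀(2.262e+10/115) = 82.94 dB.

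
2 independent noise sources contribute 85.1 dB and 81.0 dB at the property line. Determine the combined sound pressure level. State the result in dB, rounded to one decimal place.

Incoherent sources combine by intensity addition: L_total = 10·log₁₀(Σ 10^(L_i/10)).
Σ 10^(L/10) = 10^(85.1/10) + 10^(81.0/10) = 4.495e+08.
L_total = 10·log₁₀(4.495e+08) = 86.53 dB.

86.5 dB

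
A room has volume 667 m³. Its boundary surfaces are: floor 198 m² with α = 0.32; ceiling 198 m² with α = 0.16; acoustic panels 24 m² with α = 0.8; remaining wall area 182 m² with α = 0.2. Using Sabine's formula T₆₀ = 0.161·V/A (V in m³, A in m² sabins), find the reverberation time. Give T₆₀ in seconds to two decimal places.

0.71 s

A = Σ Sᵢαᵢ = 198·0.32 + 198·0.16 + 24·0.8 + 182·0.2 = 150.64 m².
T₆₀ = 0.161·V/A = 0.161·667/150.64 = 0.713 s.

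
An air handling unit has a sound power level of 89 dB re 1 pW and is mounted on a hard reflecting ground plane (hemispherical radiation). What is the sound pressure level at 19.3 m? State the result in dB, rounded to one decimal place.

55.3 dB

Free-field hemispherical radiation: L_p = L_w − 10·log₁₀(2π·r²), r = 19.3 m.
2π·r² = 2340 m², 10·log₁₀ of that is 33.693 dB.
L_p = 89 − 33.693 = 55.31 dB.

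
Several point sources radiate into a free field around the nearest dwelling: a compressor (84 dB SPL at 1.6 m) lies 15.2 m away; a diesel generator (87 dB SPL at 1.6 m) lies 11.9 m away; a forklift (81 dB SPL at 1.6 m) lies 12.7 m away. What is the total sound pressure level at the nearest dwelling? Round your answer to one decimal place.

71.4 dB SPL

Apply inverse-square spreading to bring every level to the receiver, then sum 10^(L/10).
compressor: 84 − 20·log₁₀(15.2/1.6) = 84 − 19.55 = 64.45 dB SPL.
diesel generator: 87 − 20·log₁₀(11.9/1.6) = 87 − 17.43 = 69.57 dB SPL.
forklift: 81 − 20·log₁₀(12.7/1.6) = 81 − 17.99 = 63.01 dB SPL.
Σ 10^(L/10) = 1.384e+07 → L_total = 10·log₁₀(1.384e+07) = 71.41 dB SPL.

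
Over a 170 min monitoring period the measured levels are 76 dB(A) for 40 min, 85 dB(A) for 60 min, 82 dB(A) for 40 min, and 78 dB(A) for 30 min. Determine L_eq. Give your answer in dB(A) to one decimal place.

82.3 dB(A)

L_eq = 10·log₁₀[(1/T)·Σ tᵢ·10^(Lᵢ/10)] with T = 170 min.
Σ tᵢ·10^(Lᵢ/10) = 40·10^(76/10) + 60·10^(85/10) + 40·10^(82/10) + 30·10^(78/10) = 2.880e+10.
L_eq = 10·log₁₀(2.880e+10/170) = 82.29 dB(A).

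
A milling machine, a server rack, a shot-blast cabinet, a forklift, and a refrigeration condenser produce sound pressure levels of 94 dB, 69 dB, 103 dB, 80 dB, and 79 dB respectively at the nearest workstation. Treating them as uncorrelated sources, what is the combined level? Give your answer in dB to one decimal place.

103.6 dB

For uncorrelated sources the intensities add, so convert each level to linear form, sum, and take 10·log₁₀ of the total.
Σ 10^(L/10) = 10^(94/10) + 10^(69/10) + 10^(103/10) + 10^(80/10) + 10^(79/10) = 2.265e+10.
L_total = 10·log₁₀(2.265e+10) = 103.55 dB.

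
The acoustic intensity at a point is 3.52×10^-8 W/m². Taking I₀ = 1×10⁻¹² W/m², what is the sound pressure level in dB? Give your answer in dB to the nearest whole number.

L = 10·log₁₀(I/I₀) = 10·log₁₀(3.52×10^-8/10⁻¹²) = 10·log₁₀(3.52×10^4).
L = 10·(0.5465 + 4) = 45.47 dB.

45 dB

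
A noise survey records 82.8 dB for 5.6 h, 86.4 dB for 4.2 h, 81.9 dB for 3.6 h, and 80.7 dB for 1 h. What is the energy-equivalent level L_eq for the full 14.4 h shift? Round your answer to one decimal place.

Weight each interval's intensity by its duration and average over T = 14.4 h:
Σ tᵢ·10^(Lᵢ/10) = 5.6·10^(82.8/10) + 4.2·10^(86.4/10) + 3.6·10^(81.9/10) + 1·10^(80.7/10) = 3.575e+09.
L_eq = 10·log₁₀(3.575e+09/14.4) = 83.95 dB.

83.9 dB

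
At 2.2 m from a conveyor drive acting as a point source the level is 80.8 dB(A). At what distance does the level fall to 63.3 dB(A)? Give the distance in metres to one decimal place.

16.5 m

The 17.5 dB drop corresponds to a distance ratio of 10^(17.5/20) for a point source.
r₂ = 2.2·10^((80.8−63.3)/20) = 2.2·10^(17.5/20) = 16.50 m.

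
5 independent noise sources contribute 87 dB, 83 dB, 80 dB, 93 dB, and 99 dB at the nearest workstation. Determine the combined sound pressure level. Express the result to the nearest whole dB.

For uncorrelated sources the intensities add, so convert each level to linear form, sum, and take 10·log₁₀ of the total.
Σ 10^(L/10) = 10^(87/10) + 10^(83/10) + 10^(80/10) + 10^(93/10) + 10^(99/10) = 1.074e+10.
L_total = 10·log₁₀(1.074e+10) = 100.31 dB.

100 dB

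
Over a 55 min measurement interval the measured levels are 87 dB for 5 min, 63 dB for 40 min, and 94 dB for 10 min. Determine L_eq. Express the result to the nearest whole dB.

87 dB

Weight each interval's intensity by its duration and average over T = 55 min:
Σ tᵢ·10^(Lᵢ/10) = 5·10^(87/10) + 40·10^(63/10) + 10·10^(94/10) = 2.770e+10.
L_eq = 10·log₁₀(2.770e+10/55) = 87.02 dB.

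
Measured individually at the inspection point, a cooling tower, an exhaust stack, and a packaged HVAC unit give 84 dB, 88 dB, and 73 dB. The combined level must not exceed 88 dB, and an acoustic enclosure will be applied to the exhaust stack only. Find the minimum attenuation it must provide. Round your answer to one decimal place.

Everything except the exhaust stack sums to 10^(84/10) + 10^(73/10) = 2.711e+08 in linear terms, 84.33 dB.
The limit corresponds to 10^(88/10) = 6.310e+08; subtracting the fixed part leaves 3.598e+08 for the exhaust stack, i.e. 85.56 dB.
Required insertion loss = 88 − 85.56 = 2.44 dB.

2.4 dB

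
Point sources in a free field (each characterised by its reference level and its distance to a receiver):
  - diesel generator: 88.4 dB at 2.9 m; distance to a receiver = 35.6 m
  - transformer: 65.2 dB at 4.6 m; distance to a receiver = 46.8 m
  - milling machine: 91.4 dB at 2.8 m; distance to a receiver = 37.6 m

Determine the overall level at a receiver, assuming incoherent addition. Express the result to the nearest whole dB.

First find each source's level at the receiver (point-source: −20·log₁₀(r/r_ref)), then combine on an intensity basis.
diesel generator: 88.4 − 20·log₁₀(35.6/2.9) = 88.4 − 21.78 = 66.62 dB.
transformer: 65.2 − 20·log₁₀(46.8/4.6) = 65.2 − 20.15 = 45.05 dB.
milling machine: 91.4 − 20·log₁₀(37.6/2.8) = 91.4 − 22.56 = 68.84 dB.
Σ 10^(L/10) = 1.228e+07 → L_total = 10·log₁₀(1.228e+07) = 70.89 dB.

71 dB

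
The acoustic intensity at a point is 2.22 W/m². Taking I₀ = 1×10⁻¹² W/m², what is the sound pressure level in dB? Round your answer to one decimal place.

L = 10·log₁₀(I/I₀) = 10·log₁₀(2.22/10⁻¹²) = 10·log₁₀(2.22×10^12).
L = 10·(0.3464 + 12) = 123.46 dB.

123.5 dB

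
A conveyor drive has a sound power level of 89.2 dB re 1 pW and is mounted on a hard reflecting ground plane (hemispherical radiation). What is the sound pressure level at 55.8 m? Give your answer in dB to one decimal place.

46.3 dB

Free-field hemispherical radiation: L_p = L_w − 10·log₁₀(2π·r²), r = 55.8 m.
2π·r² = 1.956e+04 m², 10·log₁₀ of that is 42.914 dB.
L_p = 89.2 − 42.914 = 46.29 dB.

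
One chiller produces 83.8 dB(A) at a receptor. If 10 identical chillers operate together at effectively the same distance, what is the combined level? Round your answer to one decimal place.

N identical incoherent sources raise the level by 10·log₁₀ N.
L_total = 83.8 + 10·log₁₀(10) = 83.8 + 10.000 = 93.80 dB(A).

93.8 dB(A)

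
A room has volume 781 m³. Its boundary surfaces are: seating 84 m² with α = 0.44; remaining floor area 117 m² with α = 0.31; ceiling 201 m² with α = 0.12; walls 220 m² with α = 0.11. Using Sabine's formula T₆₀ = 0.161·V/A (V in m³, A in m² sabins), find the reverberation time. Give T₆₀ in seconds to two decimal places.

Total absorption A = 84·0.44 + 117·0.31 + 201·0.12 + 220·0.11 = 121.55 m² sabins.
T₆₀ = 0.161·V/A = 0.161·781/121.55 = 1.034 s.

1.03 s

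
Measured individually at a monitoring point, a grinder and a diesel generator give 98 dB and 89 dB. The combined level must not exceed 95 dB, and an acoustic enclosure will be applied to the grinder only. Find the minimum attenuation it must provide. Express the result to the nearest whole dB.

Fixed contribution from the other source: Σ 10^(L/10) = 10^(89/10) = 7.943e+08 (89.00 dB).
To meet 95 dB overall, the treated grinder may contribute at most 10^(95/10) − 7.943e+08 = 2.368e+09, i.e. 93.74 dB.
Required insertion loss = 98 − 93.74 = 4.26 dB.

4 dB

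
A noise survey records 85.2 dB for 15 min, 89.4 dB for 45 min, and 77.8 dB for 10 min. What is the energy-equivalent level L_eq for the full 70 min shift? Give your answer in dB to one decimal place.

L_eq = 10·log₁₀[(1/T)·Σ tᵢ·10^(Lᵢ/10)] with T = 70 min.
Σ tᵢ·10^(Lᵢ/10) = 15·10^(85.2/10) + 45·10^(89.4/10) + 10·10^(77.8/10) = 4.476e+10.
L_eq = 10·log₁₀(4.476e+10/70) = 88.06 dB.

88.1 dB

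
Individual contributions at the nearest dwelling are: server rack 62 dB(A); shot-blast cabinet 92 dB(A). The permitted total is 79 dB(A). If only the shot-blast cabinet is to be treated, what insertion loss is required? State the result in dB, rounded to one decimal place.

13.1 dB

The untreated sources together contribute 10^(62/10) = 1.585e+06, i.e. 62.00 dB(A).
To meet 79 dB(A) overall, the treated shot-blast cabinet may contribute at most 10^(79/10) − 1.585e+06 = 7.785e+07, i.e. 78.91 dB(A).
Required insertion loss = 92 − 78.91 = 13.09 dB.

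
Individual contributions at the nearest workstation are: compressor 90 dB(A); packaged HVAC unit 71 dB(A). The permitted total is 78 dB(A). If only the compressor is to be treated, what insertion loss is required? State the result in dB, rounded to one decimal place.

13.0 dB

Everything except the compressor sums to 10^(71/10) = 1.259e+07 in linear terms, 71.00 dB(A).
To meet 78 dB(A) overall, the treated compressor may contribute at most 10^(78/10) − 1.259e+07 = 5.051e+07, i.e. 77.03 dB(A).
So the compressor must be reduced from 90 to 77.03 dB(A): IL = 12.97 dB.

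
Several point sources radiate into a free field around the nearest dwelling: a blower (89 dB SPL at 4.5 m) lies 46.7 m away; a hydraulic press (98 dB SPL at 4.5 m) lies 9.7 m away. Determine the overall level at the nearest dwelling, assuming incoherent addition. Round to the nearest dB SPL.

First find each source's level at the receiver (point-source: −20·log₁₀(r/r_ref)), then combine on an intensity basis.
blower: 89 − 20·log₁₀(46.7/4.5) = 89 − 20.32 = 68.68 dB SPL.
hydraulic press: 98 − 20·log₁₀(9.7/4.5) = 98 − 6.67 = 91.33 dB SPL.
Σ 10^(L/10) = 1.365e+09 → L_total = 10·log₁₀(1.365e+09) = 91.35 dB SPL.

91 dB SPL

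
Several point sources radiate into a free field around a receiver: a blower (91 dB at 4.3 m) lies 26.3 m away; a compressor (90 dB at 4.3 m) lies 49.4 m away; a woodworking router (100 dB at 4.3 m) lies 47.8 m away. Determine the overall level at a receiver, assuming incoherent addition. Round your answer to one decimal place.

80.9 dB

Apply inverse-square spreading to bring every level to the receiver, then sum 10^(L/10).
blower: 91 − 20·log₁₀(26.3/4.3) = 91 − 15.73 = 75.27 dB.
compressor: 90 − 20·log₁₀(49.4/4.3) = 90 − 21.21 = 68.79 dB.
woodworking router: 100 − 20·log₁₀(47.8/4.3) = 100 − 20.92 = 79.08 dB.
Σ 10^(L/10) = 1.222e+08 → L_total = 10·log₁₀(1.222e+08) = 80.87 dB.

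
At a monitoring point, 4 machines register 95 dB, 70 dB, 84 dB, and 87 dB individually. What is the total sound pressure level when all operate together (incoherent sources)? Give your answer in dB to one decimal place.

95.9 dB

For uncorrelated sources the intensities add, so convert each level to linear form, sum, and take 10·log₁₀ of the total.
Σ 10^(L/10) = 10^(95/10) + 10^(70/10) + 10^(84/10) + 10^(87/10) = 3.925e+09.
L_total = 10·log₁₀(3.925e+09) = 95.94 dB.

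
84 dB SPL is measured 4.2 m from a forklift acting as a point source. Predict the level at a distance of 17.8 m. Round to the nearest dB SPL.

Point-source attenuation: ΔL = 20·log₁₀(r₂/r₁) = 20·log₁₀(17.8/4.2) = 12.543 dB.
L₂ = 84 − 20·log₁₀(17.8/4.2) = 84 − 12.543 = 71.46 dB SPL.

71 dB SPL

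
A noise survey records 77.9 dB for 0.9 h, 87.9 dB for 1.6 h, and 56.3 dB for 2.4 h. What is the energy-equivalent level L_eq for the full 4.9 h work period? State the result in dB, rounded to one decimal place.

L_eq = 10·log₁₀[(1/T)·Σ tᵢ·10^(Lᵢ/10)] with T = 4.9 h.
Σ tᵢ·10^(Lᵢ/10) = 0.9·10^(77.9/10) + 1.6·10^(87.9/10) + 2.4·10^(56.3/10) = 1.043e+09.
L_eq = 10·log₁₀(1.043e+09/4.9) = 83.28 dB.

83.3 dB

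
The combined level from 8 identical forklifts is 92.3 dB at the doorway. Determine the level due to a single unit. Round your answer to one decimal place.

83.3 dB

For N identical incoherent sources L_total = L₁ + 10·log₁₀ N, so L₁ = 92.3 − 10·log₁₀(8) = 92.3 − 9.031.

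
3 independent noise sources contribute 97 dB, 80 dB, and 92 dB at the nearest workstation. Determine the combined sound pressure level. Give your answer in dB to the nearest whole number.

For uncorrelated sources the intensities add, so convert each level to linear form, sum, and take 10·log₁₀ of the total.
Σ 10^(L/10) = 10^(97/10) + 10^(80/10) + 10^(92/10) = 6.697e+09.
L_total = 10·log₁₀(6.697e+09) = 98.26 dB.

98 dB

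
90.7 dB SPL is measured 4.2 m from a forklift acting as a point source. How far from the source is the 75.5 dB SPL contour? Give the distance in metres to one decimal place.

24.2 m

The 15.2 dB drop corresponds to a distance ratio of 10^(15.2/20) for a point source.
r₂ = 4.2·10^((90.7−75.5)/20) = 4.2·10^(15.2/20) = 24.17 m.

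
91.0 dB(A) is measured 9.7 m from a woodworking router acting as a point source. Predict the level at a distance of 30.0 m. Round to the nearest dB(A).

81 dB(A)

For a point source, L₂ = L₁ − 20·log₁₀(r₂/r₁).
L₂ = 91.0 − 20·log₁₀(30.0/9.7) = 91.0 − 9.807 = 81.19 dB(A).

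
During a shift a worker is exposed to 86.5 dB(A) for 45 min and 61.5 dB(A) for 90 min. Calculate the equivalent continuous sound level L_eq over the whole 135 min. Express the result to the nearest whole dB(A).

The energy average is taken in the linear domain: L_eq = 10·log₁₀[(Σ tᵢ·10^(Lᵢ/10))/T], T = 135 min.
Σ tᵢ·10^(Lᵢ/10) = 45·10^(86.5/10) + 90·10^(61.5/10) = 2.023e+10.
L_eq = 10·log₁₀(2.023e+10/135) = 81.76 dB(A).

82 dB(A)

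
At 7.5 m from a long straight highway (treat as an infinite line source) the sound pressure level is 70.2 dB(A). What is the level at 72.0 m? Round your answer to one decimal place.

60.4 dB(A)

Line-source attenuation: ΔL = 10·log₁₀(r₂/r₁) = 10·log₁₀(72.0/7.5) = 9.823 dB.
L₂ = 70.2 − 10·log₁₀(72.0/7.5) = 70.2 − 9.823 = 60.38 dB(A).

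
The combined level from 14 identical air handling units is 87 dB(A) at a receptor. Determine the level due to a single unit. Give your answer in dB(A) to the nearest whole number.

Dividing the total intensity by 14 lowers the level by 10·log₁₀ 14 = 11.461 dB: L₁ = 87 − 11.461.

76 dB(A)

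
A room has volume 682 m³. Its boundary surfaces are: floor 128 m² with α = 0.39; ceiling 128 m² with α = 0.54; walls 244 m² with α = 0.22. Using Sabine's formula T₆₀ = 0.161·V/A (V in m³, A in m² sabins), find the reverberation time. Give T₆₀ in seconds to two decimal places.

A = Σ Sᵢαᵢ = 128·0.39 + 128·0.54 + 244·0.22 = 172.72 m².
T₆₀ = 0.161 × 682 / 172.72 = 0.636 s.

0.64 s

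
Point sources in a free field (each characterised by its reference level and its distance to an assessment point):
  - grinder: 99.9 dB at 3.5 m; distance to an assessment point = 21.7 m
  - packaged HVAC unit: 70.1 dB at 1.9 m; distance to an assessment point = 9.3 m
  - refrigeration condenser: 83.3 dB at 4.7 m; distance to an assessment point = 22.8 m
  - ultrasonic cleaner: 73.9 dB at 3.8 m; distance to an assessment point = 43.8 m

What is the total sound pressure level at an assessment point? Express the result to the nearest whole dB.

Apply inverse-square spreading to bring every level to the receiver, then sum 10^(L/10).
grinder: 99.9 − 20·log₁₀(21.7/3.5) = 99.9 − 15.85 = 84.05 dB.
packaged HVAC unit: 70.1 − 20·log₁₀(9.3/1.9) = 70.1 − 13.79 = 56.31 dB.
refrigeration condenser: 83.3 − 20·log₁₀(22.8/4.7) = 83.3 − 13.72 = 69.58 dB.
ultrasonic cleaner: 73.9 − 20·log₁₀(43.8/3.8) = 73.9 − 21.23 = 52.67 dB.
Σ 10^(L/10) = 2.639e+08 → L_total = 10·log₁₀(2.639e+08) = 84.21 dB.

84 dB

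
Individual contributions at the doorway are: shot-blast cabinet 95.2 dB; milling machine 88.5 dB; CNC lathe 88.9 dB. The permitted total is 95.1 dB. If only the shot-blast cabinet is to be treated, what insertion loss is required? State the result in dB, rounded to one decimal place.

2.8 dB

The untreated sources together contribute 10^(88.5/10) + 10^(88.9/10) = 1.484e+09, i.e. 91.71 dB.
The limit corresponds to 10^(95.1/10) = 3.236e+09; subtracting the fixed part leaves 1.752e+09 for the shot-blast cabinet, i.e. 92.43 dB.
Required insertion loss = 95.2 − 92.43 = 2.77 dB.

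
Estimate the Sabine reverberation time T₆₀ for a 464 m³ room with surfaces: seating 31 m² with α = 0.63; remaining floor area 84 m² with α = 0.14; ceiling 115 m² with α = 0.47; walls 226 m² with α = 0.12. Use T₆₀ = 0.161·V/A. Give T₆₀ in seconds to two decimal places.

Total absorption A = 31·0.63 + 84·0.14 + 115·0.47 + 226·0.12 = 112.46 m² sabins.
T₆₀ = 0.161·V/A = 0.161·464/112.46 = 0.664 s.

0.66 s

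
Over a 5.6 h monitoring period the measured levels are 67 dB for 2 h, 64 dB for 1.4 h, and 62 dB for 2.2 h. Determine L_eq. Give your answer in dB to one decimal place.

The energy average is taken in the linear domain: L_eq = 10·log₁₀[(Σ tᵢ·10^(Lᵢ/10))/T], T = 5.6 h.
Σ tᵢ·10^(Lᵢ/10) = 2·10^(67/10) + 1.4·10^(64/10) + 2.2·10^(62/10) = 1.703e+07.
L_eq = 10·log₁₀(1.703e+07/5.6) = 64.83 dB.

64.8 dB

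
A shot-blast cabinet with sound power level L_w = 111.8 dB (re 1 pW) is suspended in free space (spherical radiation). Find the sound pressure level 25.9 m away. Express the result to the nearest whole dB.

L_p = L_w − 10·log₁₀(4π·r²) with r = 25.9 m.
4π·r² = 8430 m², 10·log₁₀ of that is 39.258 dB.
L_p = 111.8 − 39.258 = 72.54 dB.

73 dB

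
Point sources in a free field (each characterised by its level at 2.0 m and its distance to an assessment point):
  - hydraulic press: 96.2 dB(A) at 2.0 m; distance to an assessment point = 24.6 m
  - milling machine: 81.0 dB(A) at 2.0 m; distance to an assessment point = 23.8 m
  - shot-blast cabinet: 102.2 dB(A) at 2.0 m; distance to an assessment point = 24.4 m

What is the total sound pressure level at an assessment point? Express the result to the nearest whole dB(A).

Apply inverse-square spreading to bring every level to the receiver, then sum 10^(L/10).
hydraulic press: 96.2 − 20·log₁₀(24.6/2.0) = 96.2 − 21.80 = 74.40 dB(A).
milling machine: 81.0 − 20·log₁₀(23.8/2.0) = 81.0 − 21.51 = 59.49 dB(A).
shot-blast cabinet: 102.2 − 20·log₁₀(24.4/2.0) = 102.2 − 21.73 = 80.47 dB(A).
Σ 10^(L/10) = 1.399e+08 → L_total = 10·log₁₀(1.399e+08) = 81.46 dB(A).

81 dB(A)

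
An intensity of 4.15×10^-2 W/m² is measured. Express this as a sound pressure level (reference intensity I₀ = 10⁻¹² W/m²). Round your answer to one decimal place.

106.2 dB

L = 10·log₁₀(I/I₀) = 10·log₁₀(4.15×10^-2/10⁻¹²) = 10·log₁₀(4.15×10^10).
L = 10·(0.6180 + 10) = 106.18 dB.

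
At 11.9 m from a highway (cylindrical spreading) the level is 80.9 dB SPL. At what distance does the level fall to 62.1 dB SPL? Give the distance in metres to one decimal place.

902.7 m

For a line source L₁ − L₂ = 10·log₁₀(r₂/r₁), so r₂ = r₁·10^((L₁−L₂)/10).
r₂ = 11.9·10^((80.9−62.1)/10) = 11.9·10^(18.8/10) = 902.71 m.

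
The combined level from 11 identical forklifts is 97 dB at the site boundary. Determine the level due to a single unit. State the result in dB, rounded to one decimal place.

86.6 dB

11 equal contributions raise the level by 10·log₁₀ 11 = 10.414 dB, so each unit alone gives 97 − 10.414.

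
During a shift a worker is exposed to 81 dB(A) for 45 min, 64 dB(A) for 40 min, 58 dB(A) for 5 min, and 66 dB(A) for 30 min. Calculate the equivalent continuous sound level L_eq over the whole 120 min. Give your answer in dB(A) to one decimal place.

76.9 dB(A)

Weight each interval's intensity by its duration and average over T = 120 min:
Σ tᵢ·10^(Lᵢ/10) = 45·10^(81/10) + 40·10^(64/10) + 5·10^(58/10) + 30·10^(66/10) = 5.888e+09.
L_eq = 10·log₁₀(5.888e+09/120) = 76.91 dB(A).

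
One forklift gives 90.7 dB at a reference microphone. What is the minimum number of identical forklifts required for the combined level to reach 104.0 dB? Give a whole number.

22

N identical sources give L₁ + 10·log₁₀ N, so require 10·log₁₀ N ≥ 104.0 − 90.7 = 13.3 dB.
N ≥ 10^(13.3/10) = 21.380, so N = 22.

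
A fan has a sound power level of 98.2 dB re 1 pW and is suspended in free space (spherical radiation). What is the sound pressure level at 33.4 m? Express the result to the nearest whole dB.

The power spreads over a sphere of area 4π·r², so L_p = L_w − 10·log₁₀(4π·r²).
4π·r² = 1.402e+04 m², 10·log₁₀ of that is 41.467 dB.
L_p = 98.2 − 41.467 = 56.73 dB.

57 dB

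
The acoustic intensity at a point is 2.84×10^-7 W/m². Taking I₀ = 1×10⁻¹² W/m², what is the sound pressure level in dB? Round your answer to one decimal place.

54.5 dB

Dividing by I₀ shifts the exponent by 12: I/I₀ = 2.84×10^5.
L = 10·(0.4533 + 5) = 54.53 dB.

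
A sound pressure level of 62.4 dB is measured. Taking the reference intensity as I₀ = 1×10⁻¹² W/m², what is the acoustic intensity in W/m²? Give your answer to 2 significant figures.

1.7e-06 W/m²

I/I₀ = 10^(62.4/10) = 1.738e+06, so I = 1.738e+06 × 10⁻¹² W/m².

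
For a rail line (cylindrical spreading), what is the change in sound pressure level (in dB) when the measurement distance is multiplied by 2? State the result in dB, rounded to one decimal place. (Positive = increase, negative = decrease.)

A line source loses 3 dB per doubling of distance; generally ΔL = −10·log₁₀(r₂/r₁).
ΔL = −10·log₁₀(2) = -3.01 dB.

-3.0 dB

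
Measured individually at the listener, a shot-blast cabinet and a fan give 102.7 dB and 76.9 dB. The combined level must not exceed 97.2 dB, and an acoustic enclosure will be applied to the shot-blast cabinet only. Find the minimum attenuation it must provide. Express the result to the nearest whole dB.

6 dB

Everything except the shot-blast cabinet sums to 10^(76.9/10) = 4.898e+07 in linear terms, 76.90 dB.
To meet 97.2 dB overall, the treated shot-blast cabinet may contribute at most 10^(97.2/10) − 4.898e+07 = 5.199e+09, i.e. 97.16 dB.
Required insertion loss = 102.7 − 97.16 = 5.54 dB.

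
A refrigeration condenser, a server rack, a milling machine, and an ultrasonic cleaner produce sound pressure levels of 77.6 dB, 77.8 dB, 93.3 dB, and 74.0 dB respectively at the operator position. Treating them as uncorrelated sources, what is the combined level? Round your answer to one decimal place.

93.6 dB

For uncorrelated sources the intensities add, so convert each level to linear form, sum, and take 10·log₁₀ of the total.
Σ 10^(L/10) = 10^(77.6/10) + 10^(77.8/10) + 10^(93.3/10) + 10^(74.0/10) = 2.281e+09.
L_total = 10·log₁₀(2.281e+09) = 93.58 dB.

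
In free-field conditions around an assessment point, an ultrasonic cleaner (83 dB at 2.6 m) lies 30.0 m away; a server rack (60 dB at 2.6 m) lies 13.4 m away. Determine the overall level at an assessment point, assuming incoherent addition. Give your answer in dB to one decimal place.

61.9 dB

Propagate each source to the receiver with L = L_ref − 20·log₁₀(r/r_ref), then add intensities.
ultrasonic cleaner: 83 − 20·log₁₀(30.0/2.6) = 83 − 21.24 = 61.76 dB.
server rack: 60 − 20·log₁₀(13.4/2.6) = 60 − 14.24 = 45.76 dB.
Σ 10^(L/10) = 1.536e+06 → L_total = 10·log₁₀(1.536e+06) = 61.86 dB.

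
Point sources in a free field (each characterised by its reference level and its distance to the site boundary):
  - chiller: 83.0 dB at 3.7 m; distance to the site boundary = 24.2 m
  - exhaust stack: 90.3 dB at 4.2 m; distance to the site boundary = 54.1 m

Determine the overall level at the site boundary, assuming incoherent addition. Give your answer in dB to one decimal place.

Propagate each source to the receiver with L = L_ref − 20·log₁₀(r/r_ref), then add intensities.
chiller: 83.0 − 20·log₁₀(24.2/3.7) = 83.0 − 16.31 = 66.69 dB.
exhaust stack: 90.3 − 20·log₁₀(54.1/4.2) = 90.3 − 22.20 = 68.10 dB.
Σ 10^(L/10) = 1.112e+07 → L_total = 10·log₁₀(1.112e+07) = 70.46 dB.

70.5 dB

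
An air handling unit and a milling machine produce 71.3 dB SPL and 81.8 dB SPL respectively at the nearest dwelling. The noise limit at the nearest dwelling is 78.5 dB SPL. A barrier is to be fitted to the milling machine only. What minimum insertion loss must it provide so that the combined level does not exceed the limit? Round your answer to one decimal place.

Fixed contribution from the other source: Σ 10^(L/10) = 10^(71.3/10) = 1.349e+07 (71.30 dB SPL).
To meet 78.5 dB SPL overall, the treated milling machine may contribute at most 10^(78.5/10) − 1.349e+07 = 5.730e+07, i.e. 77.58 dB SPL.
Required insertion loss = 81.8 − 77.58 = 4.22 dB.

4.2 dB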